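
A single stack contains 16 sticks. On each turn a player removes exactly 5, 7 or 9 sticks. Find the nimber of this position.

Build the Grundy sequence with g(k) = mex{g(k−s) : s ∈ {5, 7, 9}, s ≤ k}:
k:     0  1  2  3  4  5  6  7  8  9 10 11 12 13 14 15 16
g(k):  0  0  0  0  0  1  1  1  1  1  2  2  2  2  0  0  0
So g(16) = 0.

0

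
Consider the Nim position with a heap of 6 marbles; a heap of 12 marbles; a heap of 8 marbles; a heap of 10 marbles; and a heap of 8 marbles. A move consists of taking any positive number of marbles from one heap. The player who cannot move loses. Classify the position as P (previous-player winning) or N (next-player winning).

Nim-sum: 6 XOR 12 XOR 8 XOR 10 XOR 8 = 0.
The nim-sum is 0, so this is a P-position: the player to move is in a losing position under optimal play.

P-position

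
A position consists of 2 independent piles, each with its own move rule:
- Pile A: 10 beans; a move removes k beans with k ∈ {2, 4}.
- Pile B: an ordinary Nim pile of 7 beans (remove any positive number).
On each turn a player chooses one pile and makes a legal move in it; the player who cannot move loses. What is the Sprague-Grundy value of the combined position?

Grundy values for pile A (subtraction set {2, 4}):
g(0) = mex{} = 0
g(1) = mex{} = 0
g(2) = mex{0} = 1
g(3) = mex{0} = 1
g(4) = mex{0,1} = 2
g(5) = mex{0,1} = 2
g(6) = mex{1,2} = 0
g(7) = mex{1,2} = 0
g(8) = mex{0,2} = 1
g(9) = mex{0,2} = 1
g(10) = mex{0,1} = 2
So g(10) = 2.
Pile B is a plain Nim pile of size 7, so its Grundy value is 7.
By the Sprague-Grundy theorem, the Grundy value of a sum of independent games is the XOR of the component values.
Combined value = 2 ⊕ 7 = 5.

5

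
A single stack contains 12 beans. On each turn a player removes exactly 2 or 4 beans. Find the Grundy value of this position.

0

Compute g(0), g(1), … for moves {2, 4}:
k:     0  1  2  3  4  5  6  7  8  9 10 11 12
g(k):  0  0  1  1  2  2  0  0  1  1  2  2  0
So g(12) = 0.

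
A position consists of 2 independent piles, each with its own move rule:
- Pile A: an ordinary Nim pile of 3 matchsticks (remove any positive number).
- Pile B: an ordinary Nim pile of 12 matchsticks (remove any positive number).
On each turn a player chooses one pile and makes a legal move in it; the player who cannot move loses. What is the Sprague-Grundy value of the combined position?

Pile A is a plain Nim pile of size 3, so its Grundy value is 3.
Pile B is a plain Nim pile of size 12, so its Grundy value is 12.
The value of a disjunctive sum is the nim-sum of the parts.
Combined value = 3 XOR 12 = 15.

15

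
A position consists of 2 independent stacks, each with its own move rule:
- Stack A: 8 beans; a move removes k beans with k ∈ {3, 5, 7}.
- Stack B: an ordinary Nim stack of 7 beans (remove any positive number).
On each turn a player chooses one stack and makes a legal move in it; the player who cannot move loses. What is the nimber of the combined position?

Grundy values for stack A (subtraction set {3, 5, 7}):
k:     0  1  2  3  4  5  6  7  8
g(k):  0  0  0  1  1  1  2  2  2
So g(8) = 2.
Stack B is a plain Nim stack of size 7, so its Grundy value is 7.
The value of a disjunctive sum is the nim-sum of the parts.
Combined value = 2 XOR 7 = 5.

5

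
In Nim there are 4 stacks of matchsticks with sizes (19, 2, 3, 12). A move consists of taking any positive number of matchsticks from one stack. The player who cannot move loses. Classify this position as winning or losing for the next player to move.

Winning position

Nim-sum: 19 XOR 2 XOR 3 XOR 12 = 30.
The nim-sum is 30 ≠ 0, so this is an N-position: the player to move can win.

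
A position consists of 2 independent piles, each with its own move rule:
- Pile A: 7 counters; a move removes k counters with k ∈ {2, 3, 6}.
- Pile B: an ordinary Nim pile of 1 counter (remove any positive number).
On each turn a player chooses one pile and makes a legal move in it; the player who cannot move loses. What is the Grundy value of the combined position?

0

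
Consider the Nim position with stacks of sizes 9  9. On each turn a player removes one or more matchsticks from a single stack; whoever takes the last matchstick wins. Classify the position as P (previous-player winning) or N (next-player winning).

P-position

Compute the nim-sum pairwise:
9 XOR 9 = 0
The nim-sum is 0, so this is a P-position: the player to move is in a losing position under optimal play.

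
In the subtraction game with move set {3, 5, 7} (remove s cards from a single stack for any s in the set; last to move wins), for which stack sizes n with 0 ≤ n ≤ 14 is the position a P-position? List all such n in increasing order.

Grundy values for subtraction set {3, 5, 7}:
g(0) = mex{} = 0
g(1) = mex{} = 0
g(2) = mex{} = 0
g(3) = mex{0} = 1
g(4) = mex{0} = 1
g(5) = mex{0} = 1
g(6) = mex{0,1} = 2
g(7) = mex{0,1} = 2
g(8) = mex{0,1} = 2
g(9) = mex{0,1,2} = 3
g(10) = mex{1,2} = 0
g(11) = mex{1,2} = 0
g(12) = mex{1,2,3} = 0
g(13) = mex{0,2} = 1
g(14) = mex{0,2,3} = 1
The P-positions (g = 0) in 0..14 are 0, 1, 2, 10, 11, 12.

0, 1, 2, 10, 11, 12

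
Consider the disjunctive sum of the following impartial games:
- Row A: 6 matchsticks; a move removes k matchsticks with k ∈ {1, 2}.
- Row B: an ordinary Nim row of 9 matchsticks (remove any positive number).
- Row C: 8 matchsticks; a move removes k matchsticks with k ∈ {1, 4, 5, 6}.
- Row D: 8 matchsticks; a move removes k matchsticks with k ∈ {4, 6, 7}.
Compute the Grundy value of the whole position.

15

For row A, compute g(0), g(1), … with moves {1, 2}:
k:     0  1  2  3  4  5  6
g(k):  0  1  2  0  1  2  0
So g(6) = 0.
Row B is a plain Nim row of size 9, so its Grundy value is 9.
Grundy values for row C (subtraction set {1, 4, 5, 6}):
g(0) = mex{} = 0
g(1) = mex{0} = 1
g(2) = mex{1} = 0
g(3) = mex{0} = 1
g(4) = mex{0,1} = 2
g(5) = mex{0,1,2} = 3
g(6) = mex{0,1,3} = 2
g(7) = mex{0,1,2} = 3
g(8) = mex{0,1,2,3} = 4
So g(8) = 4.
Build the Grundy sequence for row D with g(k) = mex{g(k−s) : s ∈ {4, 6, 7}, s ≤ k}:
g(0) = mex{} = 0
g(1) = mex{} = 0
g(2) = mex{} = 0
g(3) = mex{} = 0
g(4) = mex{0} = 1
g(5) = mex{0} = 1
g(6) = mex{0} = 1
g(7) = mex{0} = 1
g(8) = mex{0,1} = 2
So g(8) = 2.
The value of a disjunctive sum is the nim-sum of the parts.
Combined value = 0 ⊕ 9 ⊕ 4 ⊕ 2 = 15.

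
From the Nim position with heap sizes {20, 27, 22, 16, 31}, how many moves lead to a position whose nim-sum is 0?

Nim-sum: 20 ⊕ 27 ⊕ 22 ⊕ 16 ⊕ 31 = 22.
The overall nim-sum is X = 22. A heap of size p has a winning move iff p XOR X < p (reduce it to p XOR X).
  20: 20 XOR 22 = 2 < 20 — winning move (to 2).
  27: 27 XOR 22 = 13 < 27 — winning move (to 13).
  22: 22 XOR 22 = 0 < 22 — winning move (to 0).
  16: 16 XOR 22 = 6 < 16 — winning move (to 6).
  31: 31 XOR 22 = 9 < 31 — winning move (to 9).
That gives 5 winning moves.

5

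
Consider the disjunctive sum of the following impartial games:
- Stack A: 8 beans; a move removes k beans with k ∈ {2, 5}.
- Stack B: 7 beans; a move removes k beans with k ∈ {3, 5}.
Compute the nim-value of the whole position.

Build the Grundy sequence for stack A with g(k) = mex{g(k−s) : s ∈ {2, 5}, s ≤ k}:
k:     0  1  2  3  4  5  6  7  8
g(k):  0  0  1  1  0  2  1  0  0
So g(8) = 0.
Grundy values for stack B (subtraction set {3, 5}):
g(0) = mex{} = 0
g(1) = mex{} = 0
g(2) = mex{} = 0
g(3) = mex{0} = 1
g(4) = mex{0} = 1
g(5) = mex{0} = 1
g(6) = mex{0,1} = 2
g(7) = mex{0,1} = 2
So g(7) = 2.
The value of a disjunctive sum is the nim-sum of the parts.
Combined value = 0 XOR 2 = 2.

2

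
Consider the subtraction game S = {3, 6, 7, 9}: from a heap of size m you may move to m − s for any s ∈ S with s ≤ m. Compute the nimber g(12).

0

Build the Grundy sequence with g(k) = mex{g(k−s) : s ∈ {3, 6, 7, 9}, s ≤ k}:
g(0) = mex{} = 0
g(1) = mex{} = 0
g(2) = mex{} = 0
g(3) = mex{0} = 1
g(4) = mex{0} = 1
g(5) = mex{0} = 1
g(6) = mex{0,1} = 2
g(7) = mex{0,1} = 2
g(8) = mex{0,1} = 2
g(9) = mex{0,1,2} = 3
g(10) = mex{0,1,2} = 3
g(11) = mex{0,1,2} = 3
g(12) = mex{1,2,3} = 0
So g(12) = 0.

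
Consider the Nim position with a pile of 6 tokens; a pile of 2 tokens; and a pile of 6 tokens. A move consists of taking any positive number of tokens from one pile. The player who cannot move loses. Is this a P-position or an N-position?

N-position

Nim-sum: 6 ⊕ 2 ⊕ 6 = 2.
The nim-sum is 2 ≠ 0, so this is an N-position: the player to move can win.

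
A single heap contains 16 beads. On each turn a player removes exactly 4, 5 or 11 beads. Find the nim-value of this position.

0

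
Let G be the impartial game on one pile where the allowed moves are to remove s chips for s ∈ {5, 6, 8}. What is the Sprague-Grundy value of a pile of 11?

Compute g(0), g(1), … for moves {5, 6, 8}:
k:     0  1  2  3  4  5  6  7  8  9 10 11
g(k):  0  0  0  0  0  1  1  1  1  1  2  2
So g(11) = 2.

2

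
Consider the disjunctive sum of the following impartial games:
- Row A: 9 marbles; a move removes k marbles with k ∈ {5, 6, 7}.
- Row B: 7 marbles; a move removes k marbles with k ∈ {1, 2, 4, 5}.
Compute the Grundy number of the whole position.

0

For row A, compute g(0), g(1), … with moves {5, 6, 7}:
g(0) = mex{} = 0
g(1) = mex{} = 0
g(2) = mex{} = 0
g(3) = mex{} = 0
g(4) = mex{} = 0
g(5) = mex{0} = 1
g(6) = mex{0} = 1
g(7) = mex{0} = 1
g(8) = mex{0} = 1
g(9) = mex{0} = 1
So g(9) = 1.
Build the Grundy sequence for row B with g(k) = mex{g(k−s) : s ∈ {1, 2, 4, 5}, s ≤ k}:
k:     0  1  2  3  4  5  6  7
g(k):  0  1  2  0  1  2  0  1
So g(7) = 1.
By the Sprague-Grundy theorem, the Grundy value of a sum of independent games is the XOR of the component values.
Combined value = 1 XOR 1 = 0.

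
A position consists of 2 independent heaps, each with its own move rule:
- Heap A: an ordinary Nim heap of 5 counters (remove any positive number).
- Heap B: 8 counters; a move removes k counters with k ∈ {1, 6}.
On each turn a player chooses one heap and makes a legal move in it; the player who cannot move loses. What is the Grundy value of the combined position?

Heap A is a plain Nim heap of size 5, so its Grundy value is 5.
Build the Grundy sequence for heap B with g(k) = mex{g(k−s) : s ∈ {1, 6}, s ≤ k}:
k:     0  1  2  3  4  5  6  7  8
g(k):  0  1  0  1  0  1  2  0  1
So g(8) = 1.
By the Sprague-Grundy theorem, the Grundy value of a sum of independent games is the XOR of the component values.
Combined value = 5 ⊕ 1 = 4.

4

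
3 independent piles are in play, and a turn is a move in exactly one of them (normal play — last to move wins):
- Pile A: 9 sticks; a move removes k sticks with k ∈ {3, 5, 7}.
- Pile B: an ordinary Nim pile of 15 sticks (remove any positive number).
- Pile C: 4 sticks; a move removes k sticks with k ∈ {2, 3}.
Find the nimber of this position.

14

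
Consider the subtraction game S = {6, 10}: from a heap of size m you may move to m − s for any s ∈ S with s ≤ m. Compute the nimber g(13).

Build the Grundy sequence with g(k) = mex{g(k−s) : s ∈ {6, 10}, s ≤ k}:
g(0) = mex{} = 0
g(1) = mex{} = 0
g(2) = mex{} = 0
g(3) = mex{} = 0
g(4) = mex{} = 0
g(5) = mex{} = 0
g(6) = mex{0} = 1
g(7) = mex{0} = 1
g(8) = mex{0} = 1
g(9) = mex{0} = 1
g(10) = mex{0} = 1
g(11) = mex{0} = 1
g(12) = mex{0,1} = 2
g(13) = mex{0,1} = 2
So g(13) = 2.

2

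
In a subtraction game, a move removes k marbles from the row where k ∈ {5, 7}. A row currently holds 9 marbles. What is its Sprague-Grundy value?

1

Build the Grundy sequence with g(k) = mex{g(k−s) : s ∈ {5, 7}, s ≤ k}:
g(0) = mex{} = 0
g(1) = mex{} = 0
g(2) = mex{} = 0
g(3) = mex{} = 0
g(4) = mex{} = 0
g(5) = mex{0} = 1
g(6) = mex{0} = 1
g(7) = mex{0} = 1
g(8) = mex{0} = 1
g(9) = mex{0} = 1
So g(9) = 1.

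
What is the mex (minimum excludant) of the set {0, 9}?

1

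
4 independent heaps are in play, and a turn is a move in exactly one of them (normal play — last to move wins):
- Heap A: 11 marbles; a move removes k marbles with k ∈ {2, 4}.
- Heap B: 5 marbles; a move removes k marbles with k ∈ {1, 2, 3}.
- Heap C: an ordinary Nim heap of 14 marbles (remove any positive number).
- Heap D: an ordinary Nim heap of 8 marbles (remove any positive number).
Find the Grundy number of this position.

5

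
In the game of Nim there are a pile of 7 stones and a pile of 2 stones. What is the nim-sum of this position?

5

Compute the nim-sum pairwise:
7 ^ 2 = 5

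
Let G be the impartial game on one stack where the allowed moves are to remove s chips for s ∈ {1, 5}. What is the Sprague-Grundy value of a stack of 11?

1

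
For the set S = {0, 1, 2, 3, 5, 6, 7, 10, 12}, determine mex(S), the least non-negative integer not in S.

The values 0, 1, 2, 3 are all present; 4 is the first non-negative integer missing from the set.

4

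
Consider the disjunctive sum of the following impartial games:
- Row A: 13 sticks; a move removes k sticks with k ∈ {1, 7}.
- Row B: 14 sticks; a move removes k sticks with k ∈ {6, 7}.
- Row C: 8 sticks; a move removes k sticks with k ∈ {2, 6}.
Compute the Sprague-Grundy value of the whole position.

Build the Grundy sequence for row A with g(k) = mex{g(k−s) : s ∈ {1, 7}, s ≤ k}:
k:     0  1  2  3  4  5  6  7  8  9 10 11 12 13
g(k):  0  1  0  1  0  1  0  1  0  1  0  1  0  1
So g(13) = 1.
Build the Grundy sequence for row B with g(k) = mex{g(k−s) : s ∈ {6, 7}, s ≤ k}:
k:     0  1  2  3  4  5  6  7  8  9 10 11 12 13 14
g(k):  0  0  0  0  0  0  1  1  1  1  1  1  2  0  0
So g(14) = 0.
Build the Grundy sequence for row C with g(k) = mex{g(k−s) : s ∈ {2, 6}, s ≤ k}:
k:     0  1  2  3  4  5  6  7  8
g(k):  0  0  1  1  0  0  1  1  0
So g(8) = 0.
The value of a disjunctive sum is the nim-sum of the parts.
Combined value = 1 XOR 0 XOR 0 = 1.

1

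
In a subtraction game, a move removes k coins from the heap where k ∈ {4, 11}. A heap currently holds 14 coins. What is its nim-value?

Build the Grundy sequence with g(k) = mex{g(k−s) : s ∈ {4, 11}, s ≤ k}:
g(0) = mex{} = 0
g(1) = mex{} = 0
g(2) = mex{} = 0
g(3) = mex{} = 0
g(4) = mex{0} = 1
g(5) = mex{0} = 1
g(6) = mex{0} = 1
g(7) = mex{0} = 1
g(8) = mex{1} = 0
g(9) = mex{1} = 0
g(10) = mex{1} = 0
g(11) = mex{0,1} = 2
g(12) = mex{0} = 1
g(13) = mex{0} = 1
g(14) = mex{0} = 1
So g(14) = 1.

1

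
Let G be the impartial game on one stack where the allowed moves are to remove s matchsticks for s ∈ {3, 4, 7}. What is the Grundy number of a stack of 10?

0

Build the Grundy sequence with g(k) = mex{g(k−s) : s ∈ {3, 4, 7}, s ≤ k}:
g(0) = mex{} = 0
g(1) = mex{} = 0
g(2) = mex{} = 0
g(3) = mex{0} = 1
g(4) = mex{0} = 1
g(5) = mex{0} = 1
g(6) = mex{0,1} = 2
g(7) = mex{0,1} = 2
g(8) = mex{0,1} = 2
g(9) = mex{0,1,2} = 3
g(10) = mex{1,2} = 0
So g(10) = 0.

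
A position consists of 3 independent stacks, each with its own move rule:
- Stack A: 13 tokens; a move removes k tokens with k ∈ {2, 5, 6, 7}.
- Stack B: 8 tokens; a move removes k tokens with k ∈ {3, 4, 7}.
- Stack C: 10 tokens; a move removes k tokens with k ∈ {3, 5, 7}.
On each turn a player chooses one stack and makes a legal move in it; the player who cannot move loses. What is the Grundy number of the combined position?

For stack A, compute g(0), g(1), … with moves {2, 5, 6, 7}:
g(0) = mex{} = 0
g(1) = mex{} = 0
g(2) = mex{0} = 1
g(3) = mex{0} = 1
g(4) = mex{1} = 0
g(5) = mex{0,1} = 2
g(6) = mex{0} = 1
g(7) = mex{0,1,2} = 3
g(8) = mex{0,1} = 2
g(9) = mex{0,1,3} = 2
g(10) = mex{0,1,2} = 3
g(11) = mex{0,1,2} = 3
g(12) = mex{1,2,3} = 0
g(13) = mex{1,2,3} = 0
So g(13) = 0.
Build the Grundy sequence for stack B with g(k) = mex{g(k−s) : s ∈ {3, 4, 7}, s ≤ k}:
g(0) = mex{} = 0
g(1) = mex{} = 0
g(2) = mex{} = 0
g(3) = mex{0} = 1
g(4) = mex{0} = 1
g(5) = mex{0} = 1
g(6) = mex{0,1} = 2
g(7) = mex{0,1} = 2
g(8) = mex{0,1} = 2
So g(8) = 2.
Grundy values for stack C (subtraction set {3, 5, 7}):
k:     0  1  2  3  4  5  6  7  8  9 10
g(k):  0  0  0  1  1  1  2  2  2  3  0
So g(10) = 0.
By the Sprague-Grundy theorem, the Grundy value of a sum of independent games is the XOR of the component values.
Combined value = 0 ⊕ 2 ⊕ 0 = 2.

2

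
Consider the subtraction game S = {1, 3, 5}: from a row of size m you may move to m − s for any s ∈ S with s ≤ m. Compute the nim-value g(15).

Compute g(0), g(1), … for moves {1, 3, 5}:
k:     0  1  2  3  4  5  6  7  8  9 10 11 12 13 14 15
g(k):  0  1  0  1  0  1  0  1  0  1  0  1  0  1  0  1
So g(15) = 1.

1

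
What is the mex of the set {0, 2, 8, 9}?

1

0 is in the set but 1 is not, so the mex is 1.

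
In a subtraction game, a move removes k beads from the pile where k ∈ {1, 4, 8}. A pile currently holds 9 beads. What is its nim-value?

Grundy values for subtraction set {1, 4, 8}:
k:     0  1  2  3  4  5  6  7  8  9
g(k):  0  1  0  1  2  0  1  0  1  2
So g(9) = 2.

2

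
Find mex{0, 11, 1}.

The values 0, 1 are all present; 2 is the first non-negative integer missing from the set.

2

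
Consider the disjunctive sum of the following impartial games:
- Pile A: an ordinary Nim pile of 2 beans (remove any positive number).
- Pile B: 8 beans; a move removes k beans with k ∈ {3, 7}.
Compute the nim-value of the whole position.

0

Pile A is a plain Nim pile of size 2, so its Grundy value is 2.
Grundy values for pile B (subtraction set {3, 7}):
k:     0  1  2  3  4  5  6  7  8
g(k):  0  0  0  1  1  1  0  2  2
So g(8) = 2.
By the Sprague-Grundy theorem, the Grundy value of a sum of independent games is the XOR of the component values.
Combined value = 2 ⊕ 2 = 0.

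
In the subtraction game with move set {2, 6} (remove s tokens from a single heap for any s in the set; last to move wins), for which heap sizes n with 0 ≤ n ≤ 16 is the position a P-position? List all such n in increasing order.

0, 1, 4, 5, 8, 9, 12, 13, 16

Compute g(0), g(1), … for moves {2, 6}:
k:     0  1  2  3  4  5  6  7  8  9 10 11 12 13 14 15 16
g(k):  0  0  1  1  0  0  1  1  0  0  1  1  0  0  1  1  0
The P-positions (g = 0) in 0..16 are 0, 1, 4, 5, 8, 9, 12, 13, 16.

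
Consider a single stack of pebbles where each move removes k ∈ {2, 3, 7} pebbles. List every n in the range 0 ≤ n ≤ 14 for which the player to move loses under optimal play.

0, 1, 5, 6, 10, 11

Grundy values for subtraction set {2, 3, 7}:
g(0) = mex{} = 0
g(1) = mex{} = 0
g(2) = mex{0} = 1
g(3) = mex{0} = 1
g(4) = mex{0,1} = 2
g(5) = mex{1} = 0
g(6) = mex{1,2} = 0
g(7) = mex{0,2} = 1
g(8) = mex{0} = 1
g(9) = mex{0,1} = 2
g(10) = mex{1} = 0
g(11) = mex{1,2} = 0
g(12) = mex{0,2} = 1
g(13) = mex{0} = 1
g(14) = mex{0,1} = 2
The P-positions (g = 0) in 0..14 are 0, 1, 5, 6, 10, 11.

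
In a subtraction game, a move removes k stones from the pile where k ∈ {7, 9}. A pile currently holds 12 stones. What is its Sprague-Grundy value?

Compute g(0), g(1), … for moves {7, 9}:
g(0) = mex{} = 0
g(1) = mex{} = 0
g(2) = mex{} = 0
g(3) = mex{} = 0
g(4) = mex{} = 0
g(5) = mex{} = 0
g(6) = mex{} = 0
g(7) = mex{0} = 1
g(8) = mex{0} = 1
g(9) = mex{0} = 1
g(10) = mex{0} = 1
g(11) = mex{0} = 1
g(12) = mex{0} = 1
So g(12) = 1.

1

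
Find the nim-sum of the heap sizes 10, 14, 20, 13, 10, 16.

7

In binary:
  01010  (10)
  01110  (14)
  10100  (20)
  01101  (13)
  01010  (10)
  10000  (16)
  -----
  00111  (7)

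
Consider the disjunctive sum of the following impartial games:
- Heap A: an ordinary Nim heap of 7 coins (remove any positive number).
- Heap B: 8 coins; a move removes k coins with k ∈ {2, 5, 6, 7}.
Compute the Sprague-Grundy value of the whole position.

5

Heap A is a plain Nim heap of size 7, so its Grundy value is 7.
Grundy values for heap B (subtraction set {2, 5, 6, 7}):
k:     0  1  2  3  4  5  6  7  8
g(k):  0  0  1  1  0  2  1  3  2
So g(8) = 2.
By the Sprague-Grundy theorem, the Grundy value of a sum of independent games is the XOR of the component values.
Combined value = 7 XOR 2 = 5.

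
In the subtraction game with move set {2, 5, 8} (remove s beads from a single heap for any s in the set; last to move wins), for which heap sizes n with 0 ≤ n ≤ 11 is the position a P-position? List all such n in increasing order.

Build the Grundy sequence with g(k) = mex{g(k−s) : s ∈ {2, 5, 8}, s ≤ k}:
k:     0  1  2  3  4  5  6  7  8  9 10 11
g(k):  0  0  1  1  0  2  1  0  2  1  0  0
The P-positions (g = 0) in 0..11 are 0, 1, 4, 7, 10, 11.

0, 1, 4, 7, 10, 11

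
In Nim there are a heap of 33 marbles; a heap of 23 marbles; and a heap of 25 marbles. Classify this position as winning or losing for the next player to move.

Winning position

In binary:
  100001  (33)
  010111  (23)
  011001  (25)
  ------
  101111  (47)
The nim-sum is 47 ≠ 0, so this is an N-position: the player to move can win.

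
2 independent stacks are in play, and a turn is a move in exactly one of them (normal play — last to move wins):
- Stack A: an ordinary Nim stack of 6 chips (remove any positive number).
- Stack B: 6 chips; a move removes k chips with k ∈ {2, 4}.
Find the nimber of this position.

Stack A is a plain Nim stack of size 6, so its Grundy value is 6.
Build the Grundy sequence for stack B with g(k) = mex{g(k−s) : s ∈ {2, 4}, s ≤ k}:
g(0) = mex{} = 0
g(1) = mex{} = 0
g(2) = mex{0} = 1
g(3) = mex{0} = 1
g(4) = mex{0,1} = 2
g(5) = mex{0,1} = 2
g(6) = mex{1,2} = 0
So g(6) = 0.
By the Sprague-Grundy theorem, the Grundy value of a sum of independent games is the XOR of the component values.
Combined value = 6 ⊕ 0 = 6.

6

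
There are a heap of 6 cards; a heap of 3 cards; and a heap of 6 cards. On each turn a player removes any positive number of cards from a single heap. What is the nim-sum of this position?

3

Bitwise XOR of the heap sizes:
  110  (6)
  011  (3)
  110  (6)
  ---
  011  (3)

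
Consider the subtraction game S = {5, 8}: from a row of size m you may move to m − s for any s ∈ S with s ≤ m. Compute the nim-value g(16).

Build the Grundy sequence with g(k) = mex{g(k−s) : s ∈ {5, 8}, s ≤ k}:
k:     0  1  2  3  4  5  6  7  8  9 10 11 12 13 14 15 16
g(k):  0  0  0  0  0  1  1  1  1  1  2  2  2  0  0  0  0
So g(16) = 0.

0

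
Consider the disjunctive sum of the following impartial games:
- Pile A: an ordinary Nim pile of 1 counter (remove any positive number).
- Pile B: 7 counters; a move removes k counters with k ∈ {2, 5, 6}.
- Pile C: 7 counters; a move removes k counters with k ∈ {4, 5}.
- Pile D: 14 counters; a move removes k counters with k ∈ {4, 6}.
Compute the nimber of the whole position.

2

Pile A is a plain Nim pile of size 1, so its Grundy value is 1.
For pile B, compute g(0), g(1), … with moves {2, 5, 6}:
g(0) = mex{} = 0
g(1) = mex{} = 0
g(2) = mex{0} = 1
g(3) = mex{0} = 1
g(4) = mex{1} = 0
g(5) = mex{0,1} = 2
g(6) = mex{0} = 1
g(7) = mex{0,1,2} = 3
So g(7) = 3.
Grundy values for pile C (subtraction set {4, 5}):
g(0) = mex{} = 0
g(1) = mex{} = 0
g(2) = mex{} = 0
g(3) = mex{} = 0
g(4) = mex{0} = 1
g(5) = mex{0} = 1
g(6) = mex{0} = 1
g(7) = mex{0} = 1
So g(7) = 1.
Grundy values for pile D (subtraction set {4, 6}):
k:     0  1  2  3  4  5  6  7  8  9 10 11 12 13 14
g(k):  0  0  0  0  1  1  1  1  2  2  0  0  0  0  1
So g(14) = 1.
By the Sprague-Grundy theorem, the Grundy value of a sum of independent games is the XOR of the component values.
Combined value = 1 ⊕ 3 ⊕ 1 ⊕ 1 = 2.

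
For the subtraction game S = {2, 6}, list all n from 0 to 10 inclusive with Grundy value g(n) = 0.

0, 1, 4, 5, 8, 9

Grundy values for subtraction set {2, 6}:
k:     0  1  2  3  4  5  6  7  8  9 10
g(k):  0  0  1  1  0  0  1  1  0  0  1
The P-positions (g = 0) in 0..10 are 0, 1, 4, 5, 8, 9.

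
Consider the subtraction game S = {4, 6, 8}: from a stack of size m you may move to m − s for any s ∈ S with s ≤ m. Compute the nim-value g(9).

2

Build the Grundy sequence with g(k) = mex{g(k−s) : s ∈ {4, 6, 8}, s ≤ k}:
k:     0  1  2  3  4  5  6  7  8  9
g(k):  0  0  0  0  1  1  1  1  2  2
So g(9) = 2.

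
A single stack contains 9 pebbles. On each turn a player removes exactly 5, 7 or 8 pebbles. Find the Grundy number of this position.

Build the Grundy sequence with g(k) = mex{g(k−s) : s ∈ {5, 7, 8}, s ≤ k}:
k:     0  1  2  3  4  5  6  7  8  9
g(k):  0  0  0  0  0  1  1  1  1  1
So g(9) = 1.

1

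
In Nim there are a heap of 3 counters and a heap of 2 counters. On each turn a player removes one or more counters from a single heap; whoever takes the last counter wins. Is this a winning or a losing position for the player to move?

Winning position

Bitwise XOR of the heap sizes:
  11  (3)
  10  (2)
  --
  01  (1)
The nim-sum is 1 ≠ 0, so this is an N-position: the player to move can win.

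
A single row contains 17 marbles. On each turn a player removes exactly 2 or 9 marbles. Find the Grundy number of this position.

1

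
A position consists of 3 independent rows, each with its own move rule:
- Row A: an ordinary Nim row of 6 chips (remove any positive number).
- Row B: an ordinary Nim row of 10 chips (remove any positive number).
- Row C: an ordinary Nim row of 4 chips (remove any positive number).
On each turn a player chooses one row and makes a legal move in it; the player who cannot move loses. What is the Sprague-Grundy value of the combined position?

8

Row A is a plain Nim row of size 6, so its Grundy value is 6.
Row B is a plain Nim row of size 10, so its Grundy value is 10.
Row C is a plain Nim row of size 4, so its Grundy value is 4.
By the Sprague-Grundy theorem, the Grundy value of a sum of independent games is the XOR of the component values.
Combined value = 6 ⊕ 10 ⊕ 4 = 8.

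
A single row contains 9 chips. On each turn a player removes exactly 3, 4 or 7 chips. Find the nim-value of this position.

3

Compute g(0), g(1), … for moves {3, 4, 7}:
k:     0  1  2  3  4  5  6  7  8  9
g(k):  0  0  0  1  1  1  2  2  2  3
So g(9) = 3.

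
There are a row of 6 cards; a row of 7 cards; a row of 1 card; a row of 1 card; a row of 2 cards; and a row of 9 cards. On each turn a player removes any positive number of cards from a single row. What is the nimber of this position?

10

In binary:
  0110  (6)
  0111  (7)
  0001  (1)
  0001  (1)
  0010  (2)
  1001  (9)
  ----
  1010  (10)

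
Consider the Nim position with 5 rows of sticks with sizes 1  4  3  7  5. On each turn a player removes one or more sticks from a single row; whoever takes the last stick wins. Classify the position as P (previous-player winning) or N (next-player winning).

N-position

In binary:
  001  (1)
  100  (4)
  011  (3)
  111  (7)
  101  (5)
  ---
  100  (4)
The nim-sum is 4 ≠ 0, so this is an N-position: the player to move can win.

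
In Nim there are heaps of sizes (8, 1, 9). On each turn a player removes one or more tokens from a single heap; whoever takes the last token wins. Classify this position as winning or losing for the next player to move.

Nim-sum: 8 ^ 1 ^ 9 = 0.
The nim-sum is 0, so this is a P-position: the player to move is in a losing position under optimal play.

Losing position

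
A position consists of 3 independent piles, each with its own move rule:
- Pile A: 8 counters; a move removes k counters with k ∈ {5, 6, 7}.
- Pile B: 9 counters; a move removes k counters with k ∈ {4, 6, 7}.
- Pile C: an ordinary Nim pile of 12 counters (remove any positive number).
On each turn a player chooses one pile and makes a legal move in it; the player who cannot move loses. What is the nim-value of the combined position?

15

Grundy values for pile A (subtraction set {5, 6, 7}):
k:     0  1  2  3  4  5  6  7  8
g(k):  0  0  0  0  0  1  1  1  1
So g(8) = 1.
Grundy values for pile B (subtraction set {4, 6, 7}):
g(0) = mex{} = 0
g(1) = mex{} = 0
g(2) = mex{} = 0
g(3) = mex{} = 0
g(4) = mex{0} = 1
g(5) = mex{0} = 1
g(6) = mex{0} = 1
g(7) = mex{0} = 1
g(8) = mex{0,1} = 2
g(9) = mex{0,1} = 2
So g(9) = 2.
Pile C is a plain Nim pile of size 12, so its Grundy value is 12.
The value of a disjunctive sum is the nim-sum of the parts.
Combined value = 1 ⊕ 2 ⊕ 12 = 15.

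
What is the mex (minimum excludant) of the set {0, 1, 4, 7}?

The values 0, 1 are all present; 2 is the first non-negative integer missing from the set.

2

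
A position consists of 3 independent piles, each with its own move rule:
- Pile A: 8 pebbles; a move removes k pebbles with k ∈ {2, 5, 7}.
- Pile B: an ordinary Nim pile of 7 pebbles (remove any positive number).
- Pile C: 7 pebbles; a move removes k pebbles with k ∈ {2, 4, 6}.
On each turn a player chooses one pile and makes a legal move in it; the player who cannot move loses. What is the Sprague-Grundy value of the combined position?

6

For pile A, compute g(0), g(1), … with moves {2, 5, 7}:
g(0) = mex{} = 0
g(1) = mex{} = 0
g(2) = mex{0} = 1
g(3) = mex{0} = 1
g(4) = mex{1} = 0
g(5) = mex{0,1} = 2
g(6) = mex{0} = 1
g(7) = mex{0,1,2} = 3
g(8) = mex{0,1} = 2
So g(8) = 2.
Pile B is a plain Nim pile of size 7, so its Grundy value is 7.
For pile C, compute g(0), g(1), … with moves {2, 4, 6}:
k:     0  1  2  3  4  5  6  7
g(k):  0  0  1  1  2  2  3  3
So g(7) = 3.
The value of a disjunctive sum is the nim-sum of the parts.
Combined value = 2 ⊕ 7 ⊕ 3 = 6.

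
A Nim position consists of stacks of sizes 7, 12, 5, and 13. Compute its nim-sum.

3

Nim-sum: 7 ^ 12 ^ 5 ^ 13 = 3.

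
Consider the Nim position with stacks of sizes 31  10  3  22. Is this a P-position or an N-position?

P-position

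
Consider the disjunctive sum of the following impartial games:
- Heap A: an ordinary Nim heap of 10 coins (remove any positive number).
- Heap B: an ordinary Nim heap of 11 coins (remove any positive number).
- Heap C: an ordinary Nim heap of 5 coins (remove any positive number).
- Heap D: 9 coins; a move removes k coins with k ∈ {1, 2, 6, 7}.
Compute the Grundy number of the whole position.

Heap A is a plain Nim heap of size 10, so its Grundy value is 10.
Heap B is a plain Nim heap of size 11, so its Grundy value is 11.
Heap C is a plain Nim heap of size 5, so its Grundy value is 5.
Build the Grundy sequence for heap D with g(k) = mex{g(k−s) : s ∈ {1, 2, 6, 7}, s ≤ k}:
k:     0  1  2  3  4  5  6  7  8  9
g(k):  0  1  2  0  1  2  3  4  0  1
So g(9) = 1.
By the Sprague-Grundy theorem, the Grundy value of a sum of independent games is the XOR of the component values.
Combined value = 10 ⊕ 11 ⊕ 5 ⊕ 1 = 5.

5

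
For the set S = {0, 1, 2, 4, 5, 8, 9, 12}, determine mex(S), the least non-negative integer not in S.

3

The values 0, 1, 2 are all present; 3 is the first non-negative integer missing from the set.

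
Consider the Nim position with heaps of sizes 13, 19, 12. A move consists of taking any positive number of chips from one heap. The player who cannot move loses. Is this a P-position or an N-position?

Compute the nim-sum pairwise:
13 ^ 19 = 30
30 ^ 12 = 18
The nim-sum is 18 ≠ 0, so this is an N-position: the player to move can win.

N-position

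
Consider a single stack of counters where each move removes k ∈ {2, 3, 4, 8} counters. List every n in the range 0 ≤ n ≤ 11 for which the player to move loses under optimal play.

Grundy values for subtraction set {2, 3, 4, 8}:
g(0) = mex{} = 0
g(1) = mex{} = 0
g(2) = mex{0} = 1
g(3) = mex{0} = 1
g(4) = mex{0,1} = 2
g(5) = mex{0,1} = 2
g(6) = mex{1,2} = 0
g(7) = mex{1,2} = 0
g(8) = mex{0,2} = 1
g(9) = mex{0,2} = 1
g(10) = mex{0,1} = 2
g(11) = mex{0,1} = 2
The P-positions (g = 0) in 0..11 are 0, 1, 6, 7.

0, 1, 6, 7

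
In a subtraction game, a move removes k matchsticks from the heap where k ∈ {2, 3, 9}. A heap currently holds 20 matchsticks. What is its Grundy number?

2

Grundy values for subtraction set {2, 3, 9}:
k:     0  1  2  3  4  5  6  7  8  9 10 11 12 13 14 15 16 17 18 19 20
g(k):  0  0  1  1  2  0  0  1  1  2  2  0  0  1  1  2  0  0  1  1  2
So g(20) = 2.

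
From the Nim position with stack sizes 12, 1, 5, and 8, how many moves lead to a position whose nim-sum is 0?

Nim-sum: 12 ^ 1 ^ 5 ^ 8 = 0.
The nim-sum is already 0, so every move leaves a nonzero nim-sum — there are no winning moves.

0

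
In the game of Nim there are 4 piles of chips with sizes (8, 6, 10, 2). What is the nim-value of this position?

6

Nim-sum: 8 ⊕ 6 ⊕ 10 ⊕ 2 = 6.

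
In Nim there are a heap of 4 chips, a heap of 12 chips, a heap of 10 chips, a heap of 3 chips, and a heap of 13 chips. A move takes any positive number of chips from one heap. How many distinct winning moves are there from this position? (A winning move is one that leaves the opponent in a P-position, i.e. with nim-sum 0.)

3

Compute the nim-sum pairwise:
4 XOR 12 = 8
8 XOR 10 = 2
2 XOR 3 = 1
1 XOR 13 = 12
The overall nim-sum is X = 12. A heap of size p has a winning move iff p XOR X < p (reduce it to p XOR X).
  4: 4 XOR 12 = 8 ≥ 4 — no move.
  12: 12 XOR 12 = 0 < 12 — winning move (to 0).
  10: 10 XOR 12 = 6 < 10 — winning move (to 6).
  3: 3 XOR 12 = 15 ≥ 3 — no move.
  13: 13 XOR 12 = 1 < 13 — winning move (to 1).
That gives 3 winning moves.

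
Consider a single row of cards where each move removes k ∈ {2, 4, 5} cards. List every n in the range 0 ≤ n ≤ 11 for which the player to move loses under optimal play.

0, 1, 7, 8

Grundy values for subtraction set {2, 4, 5}:
k:     0  1  2  3  4  5  6  7  8  9 10 11
g(k):  0  0  1  1  2  2  3  0  0  1  1  2
The P-positions (g = 0) in 0..11 are 0, 1, 7, 8.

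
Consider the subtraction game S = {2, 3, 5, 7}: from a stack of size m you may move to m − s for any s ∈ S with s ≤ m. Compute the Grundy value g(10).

Build the Grundy sequence with g(k) = mex{g(k−s) : s ∈ {2, 3, 5, 7}, s ≤ k}:
k:     0  1  2  3  4  5  6  7  8  9 10
g(k):  0  0  1  1  2  2  3  3  4  0  0
So g(10) = 0.

0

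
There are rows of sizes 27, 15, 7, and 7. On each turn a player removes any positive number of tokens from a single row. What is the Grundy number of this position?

Bitwise XOR of the heap sizes:
  11011  (27)
  01111  (15)
  00111  (7)
  00111  (7)
  -----
  10100  (20)

20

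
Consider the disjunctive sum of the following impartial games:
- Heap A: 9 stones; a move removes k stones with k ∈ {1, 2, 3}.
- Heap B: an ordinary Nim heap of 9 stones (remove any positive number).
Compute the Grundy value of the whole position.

8

Grundy values for heap A (subtraction set {1, 2, 3}):
g(0) = mex{} = 0
g(1) = mex{0} = 1
g(2) = mex{0,1} = 2
g(3) = mex{0,1,2} = 3
g(4) = mex{1,2,3} = 0
g(5) = mex{0,2,3} = 1
g(6) = mex{0,1,3} = 2
g(7) = mex{0,1,2} = 3
g(8) = mex{1,2,3} = 0
g(9) = mex{0,2,3} = 1
So g(9) = 1.
Heap B is a plain Nim heap of size 9, so its Grundy value is 9.
The value of a disjunctive sum is the nim-sum of the parts.
Combined value = 1 XOR 9 = 8.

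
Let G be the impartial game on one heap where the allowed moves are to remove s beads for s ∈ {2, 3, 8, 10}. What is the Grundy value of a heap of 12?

Build the Grundy sequence with g(k) = mex{g(k−s) : s ∈ {2, 3, 8, 10}, s ≤ k}:
k:     0  1  2  3  4  5  6  7  8  9 10 11 12
g(k):  0  0  1  1  2  0  0  1  1  2  2  3  0
So g(12) = 0.

0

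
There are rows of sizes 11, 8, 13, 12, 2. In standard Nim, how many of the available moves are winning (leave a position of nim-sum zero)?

Write each in binary and XOR column by column:
  1011  (11)
  1000  (8)
  1101  (13)
  1100  (12)
  0010  (2)
  ----
  0000  (0)
The nim-sum is already 0, so every move leaves a nonzero nim-sum — there are no winning moves.

0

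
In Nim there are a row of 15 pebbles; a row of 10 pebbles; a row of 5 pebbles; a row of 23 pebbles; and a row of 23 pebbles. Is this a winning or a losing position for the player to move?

Losing position

Bitwise XOR of the heap sizes:
  01111  (15)
  01010  (10)
  00101  (5)
  10111  (23)
  10111  (23)
  -----
  00000  (0)
The nim-sum is 0, so this is a P-position: the player to move is in a losing position under optimal play.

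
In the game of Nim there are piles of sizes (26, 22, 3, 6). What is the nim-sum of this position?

9

In binary:
  11010  (26)
  10110  (22)
  00011  (3)
  00110  (6)
  -----
  01001  (9)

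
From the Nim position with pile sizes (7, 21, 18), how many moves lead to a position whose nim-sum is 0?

Compute the nim-sum pairwise:
7 ^ 21 = 18
18 ^ 18 = 0
The nim-sum is already 0, so every move leaves a nonzero nim-sum — there are no winning moves.

0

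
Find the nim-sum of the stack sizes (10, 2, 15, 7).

0

Bitwise XOR of the heap sizes:
  1010  (10)
  0010  (2)
  1111  (15)
  0111  (7)
  ----
  0000  (0)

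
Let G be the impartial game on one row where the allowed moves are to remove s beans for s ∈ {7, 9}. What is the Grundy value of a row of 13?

1

Build the Grundy sequence with g(k) = mex{g(k−s) : s ∈ {7, 9}, s ≤ k}:
g(0) = mex{} = 0
g(1) = mex{} = 0
g(2) = mex{} = 0
g(3) = mex{} = 0
g(4) = mex{} = 0
g(5) = mex{} = 0
g(6) = mex{} = 0
g(7) = mex{0} = 1
g(8) = mex{0} = 1
g(9) = mex{0} = 1
g(10) = mex{0} = 1
g(11) = mex{0} = 1
g(12) = mex{0} = 1
g(13) = mex{0} = 1
So g(13) = 1.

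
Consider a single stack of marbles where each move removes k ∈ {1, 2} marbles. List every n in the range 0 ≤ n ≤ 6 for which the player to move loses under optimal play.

Compute g(0), g(1), … for moves {1, 2}:
k:     0  1  2  3  4  5  6
g(k):  0  1  2  0  1  2  0
The P-positions (g = 0) in 0..6 are 0, 3, 6.

0, 3, 6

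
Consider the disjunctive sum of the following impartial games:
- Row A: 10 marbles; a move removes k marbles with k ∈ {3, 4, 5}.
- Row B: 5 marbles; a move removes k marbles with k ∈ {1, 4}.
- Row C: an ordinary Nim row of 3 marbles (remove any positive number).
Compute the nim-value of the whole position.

Build the Grundy sequence for row A with g(k) = mex{g(k−s) : s ∈ {3, 4, 5}, s ≤ k}:
g(0) = mex{} = 0
g(1) = mex{} = 0
g(2) = mex{} = 0
g(3) = mex{0} = 1
g(4) = mex{0} = 1
g(5) = mex{0} = 1
g(6) = mex{0,1} = 2
g(7) = mex{0,1} = 2
g(8) = mex{1} = 0
g(9) = mex{1,2} = 0
g(10) = mex{1,2} = 0
So g(10) = 0.
Build the Grundy sequence for row B with g(k) = mex{g(k−s) : s ∈ {1, 4}, s ≤ k}:
k:     0  1  2  3  4  5
g(k):  0  1  0  1  2  0
So g(5) = 0.
Row C is a plain Nim row of size 3, so its Grundy value is 3.
By the Sprague-Grundy theorem, the Grundy value of a sum of independent games is the XOR of the component values.
Combined value = 0 ⊕ 0 ⊕ 3 = 3.

3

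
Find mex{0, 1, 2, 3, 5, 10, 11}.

4

The values 0, 1, 2, 3 are all present; 4 is the first non-negative integer missing from the set.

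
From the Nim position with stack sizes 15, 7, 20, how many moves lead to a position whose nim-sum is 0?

1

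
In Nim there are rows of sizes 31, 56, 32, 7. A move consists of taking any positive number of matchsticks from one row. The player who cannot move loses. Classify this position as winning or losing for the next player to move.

Losing position

In binary:
  011111  (31)
  111000  (56)
  100000  (32)
  000111  (7)
  ------
  000000  (0)
The nim-sum is 0, so this is a P-position: the player to move is in a losing position under optimal play.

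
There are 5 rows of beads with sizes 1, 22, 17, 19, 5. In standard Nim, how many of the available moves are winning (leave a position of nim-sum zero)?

3

In binary:
  00001  (1)
  10110  (22)
  10001  (17)
  10011  (19)
  00101  (5)
  -----
  10000  (16)
The overall nim-sum is X = 16. A row of size p has a winning move iff p XOR X < p (reduce it to p XOR X).
  1: 1 XOR 16 = 17 ≥ 1 — no move.
  22: 22 XOR 16 = 6 < 22 — winning move (to 6).
  17: 17 XOR 16 = 1 < 17 — winning move (to 1).
  19: 19 XOR 16 = 3 < 19 — winning move (to 3).
  5: 5 XOR 16 = 21 ≥ 5 — no move.
That gives 3 winning moves.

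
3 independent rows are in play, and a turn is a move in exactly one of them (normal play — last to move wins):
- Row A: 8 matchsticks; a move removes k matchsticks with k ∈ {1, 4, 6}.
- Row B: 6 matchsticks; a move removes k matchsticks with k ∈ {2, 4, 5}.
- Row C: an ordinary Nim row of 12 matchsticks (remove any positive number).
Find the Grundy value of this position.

Grundy values for row A (subtraction set {1, 4, 6}):
k:     0  1  2  3  4  5  6  7  8
g(k):  0  1  0  1  2  0  1  0  1
So g(8) = 1.
Grundy values for row B (subtraction set {2, 4, 5}):
k:     0  1  2  3  4  5  6
g(k):  0  0  1  1  2  2  3
So g(6) = 3.
Row C is a plain Nim row of size 12, so its Grundy value is 12.
By the Sprague-Grundy theorem, the Grundy value of a sum of independent games is the XOR of the component values.
Combined value = 1 XOR 3 XOR 12 = 14.

14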